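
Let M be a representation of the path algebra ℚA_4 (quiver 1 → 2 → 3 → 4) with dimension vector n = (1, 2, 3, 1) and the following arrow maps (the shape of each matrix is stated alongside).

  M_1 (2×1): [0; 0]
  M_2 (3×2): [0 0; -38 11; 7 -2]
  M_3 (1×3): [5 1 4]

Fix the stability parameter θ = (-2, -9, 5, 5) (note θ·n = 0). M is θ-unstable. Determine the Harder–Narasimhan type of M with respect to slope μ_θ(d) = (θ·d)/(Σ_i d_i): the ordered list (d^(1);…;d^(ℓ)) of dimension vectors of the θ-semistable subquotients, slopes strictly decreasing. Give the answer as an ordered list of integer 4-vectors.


Barcode: M ≅ I[1,1], I[2,3], I[2,4], I[3,3]. HN layers by μ_θ (3 steps, strictly decreasing):
  μ^(1)=5; μ^(2)=-2; μ^(3)=-9

((0, 0, 3, 1); (1, 0, 0, 0); (0, 2, 0, 0))


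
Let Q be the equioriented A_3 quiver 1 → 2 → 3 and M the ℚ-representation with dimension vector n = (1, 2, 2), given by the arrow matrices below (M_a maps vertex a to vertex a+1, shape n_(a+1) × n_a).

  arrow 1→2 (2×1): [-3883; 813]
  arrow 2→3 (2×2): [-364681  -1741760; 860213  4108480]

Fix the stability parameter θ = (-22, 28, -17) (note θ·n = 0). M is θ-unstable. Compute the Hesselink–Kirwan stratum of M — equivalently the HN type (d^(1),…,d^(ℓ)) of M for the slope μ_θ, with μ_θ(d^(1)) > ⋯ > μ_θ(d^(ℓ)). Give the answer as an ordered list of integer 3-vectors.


Interval decomposition of M: I[1,3], I[2,2], I[3,3].
HN type (ℓ=4): μ^(1)=28; μ^(2)=11/2; μ^(3)=-17; μ^(4)=-22

((0, 1, 0); (0, 1, 1); (0, 0, 1); (1, 0, 0))


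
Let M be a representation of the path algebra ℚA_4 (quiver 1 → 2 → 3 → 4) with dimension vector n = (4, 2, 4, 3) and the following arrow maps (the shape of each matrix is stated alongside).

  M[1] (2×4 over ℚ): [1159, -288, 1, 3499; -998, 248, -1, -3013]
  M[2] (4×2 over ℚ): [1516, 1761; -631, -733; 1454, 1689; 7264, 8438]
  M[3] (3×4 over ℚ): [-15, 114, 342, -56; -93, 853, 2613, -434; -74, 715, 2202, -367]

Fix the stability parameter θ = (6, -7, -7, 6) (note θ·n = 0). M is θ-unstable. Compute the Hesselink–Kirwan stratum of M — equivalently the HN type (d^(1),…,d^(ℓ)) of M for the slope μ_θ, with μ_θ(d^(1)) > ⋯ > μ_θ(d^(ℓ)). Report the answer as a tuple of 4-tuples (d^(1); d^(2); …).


Via rank(M_{q-1}∘⋯∘M_p): M ≅ I[1,1]^2, I[1,4]^2, I[3,3], I[3,4].
μ_θ-semistable layers: μ^(1)=6; μ^(2)=-8/3; μ^(3)=-7

((2, 0, 0, 3); (2, 2, 2, 0); (0, 0, 2, 0))


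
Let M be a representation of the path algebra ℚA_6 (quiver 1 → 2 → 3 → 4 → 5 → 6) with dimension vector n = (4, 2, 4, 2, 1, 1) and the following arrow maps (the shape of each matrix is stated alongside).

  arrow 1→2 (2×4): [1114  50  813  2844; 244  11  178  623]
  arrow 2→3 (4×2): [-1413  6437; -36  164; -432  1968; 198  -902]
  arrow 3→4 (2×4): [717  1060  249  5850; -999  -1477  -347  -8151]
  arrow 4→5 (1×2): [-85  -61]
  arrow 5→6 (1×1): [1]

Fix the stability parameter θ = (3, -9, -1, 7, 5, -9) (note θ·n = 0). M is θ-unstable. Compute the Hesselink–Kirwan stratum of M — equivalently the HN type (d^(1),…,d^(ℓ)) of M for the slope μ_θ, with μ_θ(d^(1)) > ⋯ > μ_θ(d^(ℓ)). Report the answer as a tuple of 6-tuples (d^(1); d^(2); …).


Interval decomposition of M: I[1,1]^2, I[1,2], I[1,4], I[3,3]^2, I[3,6].
HN type (ℓ=5): μ^(1)=7; μ^(2)=3; μ^(3)=1; μ^(4)=-1; μ^(5)=-3

((0, 0, 0, 1, 0, 0); (2, 0, 0, 0, 0, 0); (0, 0, 0, 1, 1, 1); (0, 0, 4, 0, 0, 0); (2, 2, 0, 0, 0, 0))


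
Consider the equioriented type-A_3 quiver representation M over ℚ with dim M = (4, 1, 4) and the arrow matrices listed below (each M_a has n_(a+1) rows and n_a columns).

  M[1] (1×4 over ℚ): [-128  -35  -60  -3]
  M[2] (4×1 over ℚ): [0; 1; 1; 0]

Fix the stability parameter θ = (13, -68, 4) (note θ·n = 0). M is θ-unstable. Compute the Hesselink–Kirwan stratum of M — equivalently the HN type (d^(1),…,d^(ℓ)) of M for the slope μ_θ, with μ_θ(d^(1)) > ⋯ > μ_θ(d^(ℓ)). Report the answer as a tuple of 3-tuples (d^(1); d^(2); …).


Interval decomposition of M: I[1,1]^3, I[1,3], I[3,3]^3.
HN type (ℓ=3): μ^(1)=13; μ^(2)=4; μ^(3)=-55/2

((3, 0, 0); (0, 0, 4); (1, 1, 0))


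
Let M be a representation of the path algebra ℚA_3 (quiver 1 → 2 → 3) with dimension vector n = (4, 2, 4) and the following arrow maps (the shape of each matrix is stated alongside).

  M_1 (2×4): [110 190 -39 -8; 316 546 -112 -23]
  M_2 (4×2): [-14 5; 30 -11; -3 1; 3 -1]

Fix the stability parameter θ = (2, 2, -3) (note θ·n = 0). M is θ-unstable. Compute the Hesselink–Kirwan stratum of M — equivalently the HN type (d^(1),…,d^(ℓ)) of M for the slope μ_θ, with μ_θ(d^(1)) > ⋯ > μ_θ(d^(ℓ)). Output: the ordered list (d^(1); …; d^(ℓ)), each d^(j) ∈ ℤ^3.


Interval decomposition of M: I[1,1]^2, I[1,3]^2, I[3,3]^2.
HN type (ℓ=3): μ^(1)=2; μ^(2)=1/3; μ^(3)=-3

((2, 0, 0); (2, 2, 2); (0, 0, 2))


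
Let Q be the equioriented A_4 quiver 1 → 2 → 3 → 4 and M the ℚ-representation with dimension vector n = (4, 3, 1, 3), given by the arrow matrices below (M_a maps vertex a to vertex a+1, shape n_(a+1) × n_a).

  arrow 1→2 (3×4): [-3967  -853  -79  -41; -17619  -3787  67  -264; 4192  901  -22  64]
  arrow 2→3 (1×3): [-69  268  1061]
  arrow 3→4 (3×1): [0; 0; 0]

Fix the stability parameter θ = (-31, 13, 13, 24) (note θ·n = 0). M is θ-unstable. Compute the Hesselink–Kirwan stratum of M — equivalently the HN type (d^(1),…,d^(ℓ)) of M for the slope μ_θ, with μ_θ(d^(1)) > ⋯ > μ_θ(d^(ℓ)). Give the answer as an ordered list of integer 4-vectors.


Barcode: M ≅ I[1,1], I[1,2]^2, I[1,3], I[4,4]^3. HN layers by μ_θ (3 steps, strictly decreasing):
  μ^(1)=24; μ^(2)=13; μ^(3)=-31

((0, 0, 0, 3); (0, 3, 1, 0); (4, 0, 0, 0))


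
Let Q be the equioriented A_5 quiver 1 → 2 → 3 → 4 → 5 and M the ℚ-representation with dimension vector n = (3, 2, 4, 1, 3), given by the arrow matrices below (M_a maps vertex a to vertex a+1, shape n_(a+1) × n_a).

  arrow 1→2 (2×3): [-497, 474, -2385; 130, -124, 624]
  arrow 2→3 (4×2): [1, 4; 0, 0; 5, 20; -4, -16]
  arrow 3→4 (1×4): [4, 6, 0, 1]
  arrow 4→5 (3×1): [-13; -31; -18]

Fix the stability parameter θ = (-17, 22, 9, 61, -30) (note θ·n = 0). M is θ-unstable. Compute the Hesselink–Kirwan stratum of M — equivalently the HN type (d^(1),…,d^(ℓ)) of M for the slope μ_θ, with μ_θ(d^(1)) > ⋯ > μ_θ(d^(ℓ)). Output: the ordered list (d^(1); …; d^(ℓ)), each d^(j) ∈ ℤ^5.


Interval decomposition of M: I[1,1], I[1,2], I[1,3], I[3,3]^2, I[3,5], I[5,5]^2.
HN type (ℓ=5): μ^(1)=22; μ^(2)=31/2; μ^(3)=9; μ^(4)=-17; μ^(5)=-30

((0, 1, 0, 0, 0); (0, 1, 1, 1, 1); (0, 0, 3, 0, 0); (3, 0, 0, 0, 0); (0, 0, 0, 0, 2))


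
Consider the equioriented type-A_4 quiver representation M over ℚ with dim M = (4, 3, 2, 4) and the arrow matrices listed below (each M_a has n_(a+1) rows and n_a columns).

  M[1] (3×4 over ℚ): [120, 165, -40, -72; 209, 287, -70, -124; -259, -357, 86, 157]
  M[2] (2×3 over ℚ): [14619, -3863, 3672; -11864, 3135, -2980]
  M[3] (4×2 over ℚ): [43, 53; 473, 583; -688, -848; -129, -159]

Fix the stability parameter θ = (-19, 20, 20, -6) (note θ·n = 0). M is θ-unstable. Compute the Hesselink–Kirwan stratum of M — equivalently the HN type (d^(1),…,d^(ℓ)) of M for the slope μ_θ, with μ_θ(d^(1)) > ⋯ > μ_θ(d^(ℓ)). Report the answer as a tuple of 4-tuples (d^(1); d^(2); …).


Via rank(M_{q-1}∘⋯∘M_p): M ≅ I[1,1], I[1,2], I[1,3], I[1,4], I[4,4]^3.
μ_θ-semistable layers: μ^(1)=20; μ^(2)=34/3; μ^(3)=-6; μ^(4)=-19

((0, 2, 1, 0); (0, 1, 1, 1); (0, 0, 0, 3); (4, 0, 0, 0))


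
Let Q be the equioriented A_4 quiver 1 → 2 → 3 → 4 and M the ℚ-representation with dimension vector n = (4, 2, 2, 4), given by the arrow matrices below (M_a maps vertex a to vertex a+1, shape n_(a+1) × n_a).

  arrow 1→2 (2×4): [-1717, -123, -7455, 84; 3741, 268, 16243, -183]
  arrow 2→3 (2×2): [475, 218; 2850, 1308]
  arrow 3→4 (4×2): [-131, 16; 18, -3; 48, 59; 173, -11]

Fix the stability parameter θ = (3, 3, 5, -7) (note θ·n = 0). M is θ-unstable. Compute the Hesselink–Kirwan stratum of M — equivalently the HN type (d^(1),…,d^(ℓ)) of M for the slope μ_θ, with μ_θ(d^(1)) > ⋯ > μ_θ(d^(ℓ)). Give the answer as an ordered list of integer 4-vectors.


Interval decomposition of M: I[1,1]^2, I[1,2], I[1,4], I[3,4], I[4,4]^2.
HN type (ℓ=4): μ^(1)=3; μ^(2)=1; μ^(3)=-1; μ^(4)=-7

((3, 1, 0, 0); (1, 1, 1, 1); (0, 0, 1, 1); (0, 0, 0, 2))


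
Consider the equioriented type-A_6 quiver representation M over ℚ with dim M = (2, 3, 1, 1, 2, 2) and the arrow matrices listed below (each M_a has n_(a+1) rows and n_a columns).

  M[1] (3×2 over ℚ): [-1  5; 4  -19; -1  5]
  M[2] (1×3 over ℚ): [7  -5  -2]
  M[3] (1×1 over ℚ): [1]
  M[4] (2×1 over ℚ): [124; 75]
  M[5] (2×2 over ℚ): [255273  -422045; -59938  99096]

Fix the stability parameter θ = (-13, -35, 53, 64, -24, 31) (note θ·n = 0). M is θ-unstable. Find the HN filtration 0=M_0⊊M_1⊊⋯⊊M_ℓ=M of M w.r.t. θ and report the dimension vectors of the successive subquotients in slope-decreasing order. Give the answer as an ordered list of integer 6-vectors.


Interval decomposition of M: I[1,2], I[1,6], I[2,2], I[5,6].
HN type (ℓ=3): μ^(1)=31; μ^(2)=-24; μ^(3)=-35

((0, 0, 1, 1, 1, 2); (2, 2, 0, 0, 1, 0); (0, 1, 0, 0, 0, 0))


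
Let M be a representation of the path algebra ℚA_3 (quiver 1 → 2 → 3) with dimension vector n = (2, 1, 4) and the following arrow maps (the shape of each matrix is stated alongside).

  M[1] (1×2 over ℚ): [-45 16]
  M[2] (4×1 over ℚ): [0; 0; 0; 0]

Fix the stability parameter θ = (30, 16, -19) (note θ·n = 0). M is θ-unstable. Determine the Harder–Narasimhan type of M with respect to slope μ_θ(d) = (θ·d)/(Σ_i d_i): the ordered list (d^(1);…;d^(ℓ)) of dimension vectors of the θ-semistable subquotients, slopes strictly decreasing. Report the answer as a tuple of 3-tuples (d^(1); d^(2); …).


Interval decomposition of M: I[1,1], I[1,2], I[3,3]^4.
HN type (ℓ=3): μ^(1)=30; μ^(2)=23; μ^(3)=-19

((1, 0, 0); (1, 1, 0); (0, 0, 4))


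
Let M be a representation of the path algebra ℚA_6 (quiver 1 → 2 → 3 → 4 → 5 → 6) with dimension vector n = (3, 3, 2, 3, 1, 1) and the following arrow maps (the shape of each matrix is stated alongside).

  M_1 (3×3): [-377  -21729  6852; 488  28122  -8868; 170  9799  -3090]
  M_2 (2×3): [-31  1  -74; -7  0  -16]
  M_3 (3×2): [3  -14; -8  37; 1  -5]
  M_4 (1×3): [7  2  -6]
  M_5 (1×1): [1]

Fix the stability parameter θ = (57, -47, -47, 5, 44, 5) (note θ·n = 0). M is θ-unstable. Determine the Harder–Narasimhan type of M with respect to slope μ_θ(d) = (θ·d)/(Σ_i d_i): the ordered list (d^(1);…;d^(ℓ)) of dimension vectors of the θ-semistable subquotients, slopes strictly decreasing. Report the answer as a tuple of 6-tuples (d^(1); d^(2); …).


Via rank(M_{q-1}∘⋯∘M_p): M ≅ I[1,1], I[1,2], I[1,6], I[2,4], I[4,4].
μ_θ-semistable layers: μ^(1)=57; μ^(2)=49/2; μ^(3)=5; μ^(4)=-37/3; μ^(5)=-47

((1, 0, 0, 0, 0, 0); (0, 0, 0, 0, 1, 1); (1, 1, 0, 3, 0, 0); (1, 1, 1, 0, 0, 0); (0, 1, 1, 0, 0, 0))


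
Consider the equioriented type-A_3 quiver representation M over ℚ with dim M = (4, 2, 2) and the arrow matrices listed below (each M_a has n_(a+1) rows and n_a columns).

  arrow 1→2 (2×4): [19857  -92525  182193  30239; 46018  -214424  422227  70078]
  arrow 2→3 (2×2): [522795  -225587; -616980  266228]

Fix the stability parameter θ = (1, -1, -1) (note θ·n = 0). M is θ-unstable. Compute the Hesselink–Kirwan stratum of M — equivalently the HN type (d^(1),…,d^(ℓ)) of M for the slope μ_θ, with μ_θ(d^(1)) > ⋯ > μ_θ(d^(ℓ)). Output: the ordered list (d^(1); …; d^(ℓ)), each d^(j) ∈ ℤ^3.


Via rank(M_{q-1}∘⋯∘M_p): M ≅ I[1,1]^2, I[1,2], I[1,3], I[3,3].
μ_θ-semistable layers: μ^(1)=1; μ^(2)=0; μ^(3)=-1/3; μ^(4)=-1

((2, 0, 0); (1, 1, 0); (1, 1, 1); (0, 0, 1))


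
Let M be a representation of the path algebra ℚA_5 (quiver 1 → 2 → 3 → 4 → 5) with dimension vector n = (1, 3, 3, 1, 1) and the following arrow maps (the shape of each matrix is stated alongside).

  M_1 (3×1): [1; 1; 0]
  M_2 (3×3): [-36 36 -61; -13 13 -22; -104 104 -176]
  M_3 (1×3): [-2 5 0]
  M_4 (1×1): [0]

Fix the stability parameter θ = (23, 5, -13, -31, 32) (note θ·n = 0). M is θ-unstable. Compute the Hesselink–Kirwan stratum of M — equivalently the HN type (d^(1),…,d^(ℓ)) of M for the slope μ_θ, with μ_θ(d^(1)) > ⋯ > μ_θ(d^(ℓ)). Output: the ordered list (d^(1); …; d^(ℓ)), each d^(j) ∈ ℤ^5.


Barcode: M ≅ I[1,2], I[2,3], I[2,4], I[3,3], I[5,5]. HN layers by μ_θ (4 steps, strictly decreasing):
  μ^(1)=32; μ^(2)=14; μ^(3)=-4; μ^(4)=-13

((0, 0, 0, 0, 1); (1, 1, 0, 0, 0); (0, 1, 1, 0, 0); (0, 1, 2, 1, 0))


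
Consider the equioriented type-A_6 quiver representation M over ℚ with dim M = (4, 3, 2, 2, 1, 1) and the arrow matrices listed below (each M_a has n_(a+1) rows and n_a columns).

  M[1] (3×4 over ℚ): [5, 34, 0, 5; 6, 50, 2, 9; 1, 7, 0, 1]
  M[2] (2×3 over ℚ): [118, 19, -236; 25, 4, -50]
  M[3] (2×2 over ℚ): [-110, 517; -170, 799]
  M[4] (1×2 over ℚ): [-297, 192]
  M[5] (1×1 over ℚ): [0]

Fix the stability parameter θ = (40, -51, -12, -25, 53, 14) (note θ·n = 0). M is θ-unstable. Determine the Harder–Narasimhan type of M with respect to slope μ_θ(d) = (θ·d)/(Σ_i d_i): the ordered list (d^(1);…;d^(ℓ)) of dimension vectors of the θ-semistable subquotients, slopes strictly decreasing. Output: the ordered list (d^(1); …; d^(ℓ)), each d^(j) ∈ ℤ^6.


Via rank(M_{q-1}∘⋯∘M_p): M ≅ I[1,1], I[1,2], I[1,3], I[1,5], I[4,4], I[6,6].
μ_θ-semistable layers: μ^(1)=53; μ^(2)=40; μ^(3)=14; μ^(4)=-11/2; μ^(5)=-23/3; μ^(6)=-12; μ^(7)=-25

((0, 0, 0, 0, 1, 0); (1, 0, 0, 0, 0, 0); (0, 0, 0, 0, 0, 1); (1, 1, 0, 0, 0, 0); (1, 1, 1, 0, 0, 0); (1, 1, 1, 1, 0, 0); (0, 0, 0, 1, 0, 0))


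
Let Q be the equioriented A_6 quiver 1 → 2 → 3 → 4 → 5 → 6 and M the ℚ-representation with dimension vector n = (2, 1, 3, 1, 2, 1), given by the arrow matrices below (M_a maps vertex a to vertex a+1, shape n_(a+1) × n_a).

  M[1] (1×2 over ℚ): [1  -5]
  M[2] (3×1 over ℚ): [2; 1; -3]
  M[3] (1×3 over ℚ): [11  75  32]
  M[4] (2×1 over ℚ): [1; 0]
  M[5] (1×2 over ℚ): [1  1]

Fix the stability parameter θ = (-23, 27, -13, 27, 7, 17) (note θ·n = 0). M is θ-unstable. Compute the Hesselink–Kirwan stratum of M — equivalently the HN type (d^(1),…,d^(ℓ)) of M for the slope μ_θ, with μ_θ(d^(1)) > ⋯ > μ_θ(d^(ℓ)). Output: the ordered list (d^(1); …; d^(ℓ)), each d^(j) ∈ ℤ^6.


Barcode: M ≅ I[1,1], I[1,6], I[3,3]^2, I[5,5]. HN layers by μ_θ (4 steps, strictly decreasing):
  μ^(1)=17; μ^(2)=7; μ^(3)=-13; μ^(4)=-23

((0, 0, 0, 1, 1, 1); (0, 1, 1, 0, 1, 0); (0, 0, 2, 0, 0, 0); (2, 0, 0, 0, 0, 0))


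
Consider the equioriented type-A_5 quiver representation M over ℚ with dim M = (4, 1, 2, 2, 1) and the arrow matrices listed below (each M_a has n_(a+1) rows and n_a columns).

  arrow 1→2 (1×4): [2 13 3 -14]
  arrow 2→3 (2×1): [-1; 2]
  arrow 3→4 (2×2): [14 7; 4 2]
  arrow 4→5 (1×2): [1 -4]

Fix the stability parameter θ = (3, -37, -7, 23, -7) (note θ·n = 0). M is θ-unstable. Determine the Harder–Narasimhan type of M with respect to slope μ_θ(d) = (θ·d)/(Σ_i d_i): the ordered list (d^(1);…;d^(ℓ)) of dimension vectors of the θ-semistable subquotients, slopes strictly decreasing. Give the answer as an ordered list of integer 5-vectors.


Interval decomposition of M: I[1,1]^3, I[1,3], I[3,5], I[4,4].
HN type (ℓ=5): μ^(1)=23; μ^(2)=8; μ^(3)=3; μ^(4)=-7; μ^(5)=-17

((0, 0, 0, 1, 0); (0, 0, 0, 1, 1); (3, 0, 0, 0, 0); (0, 0, 2, 0, 0); (1, 1, 0, 0, 0))


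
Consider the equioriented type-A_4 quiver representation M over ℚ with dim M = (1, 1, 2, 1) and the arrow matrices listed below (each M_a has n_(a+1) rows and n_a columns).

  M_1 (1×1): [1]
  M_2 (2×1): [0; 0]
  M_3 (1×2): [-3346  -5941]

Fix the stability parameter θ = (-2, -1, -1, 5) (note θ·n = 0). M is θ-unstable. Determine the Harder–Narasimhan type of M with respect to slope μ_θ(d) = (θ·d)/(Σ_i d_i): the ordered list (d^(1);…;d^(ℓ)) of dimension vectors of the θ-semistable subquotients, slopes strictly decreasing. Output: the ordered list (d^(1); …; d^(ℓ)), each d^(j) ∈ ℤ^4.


Barcode: M ≅ I[1,2], I[3,3], I[3,4]. HN layers by μ_θ (3 steps, strictly decreasing):
  μ^(1)=5; μ^(2)=-1; μ^(3)=-2

((0, 0, 0, 1); (0, 1, 2, 0); (1, 0, 0, 0))


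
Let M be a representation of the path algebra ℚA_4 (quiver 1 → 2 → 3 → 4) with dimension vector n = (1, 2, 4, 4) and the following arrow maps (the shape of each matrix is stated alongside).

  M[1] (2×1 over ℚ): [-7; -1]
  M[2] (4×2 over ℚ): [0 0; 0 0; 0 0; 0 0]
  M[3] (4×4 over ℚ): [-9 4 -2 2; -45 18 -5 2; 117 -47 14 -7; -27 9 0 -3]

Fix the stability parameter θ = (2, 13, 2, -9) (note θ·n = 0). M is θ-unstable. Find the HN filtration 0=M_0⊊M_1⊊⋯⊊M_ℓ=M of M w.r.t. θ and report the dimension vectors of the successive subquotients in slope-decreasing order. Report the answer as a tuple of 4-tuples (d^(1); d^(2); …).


Via rank(M_{q-1}∘⋯∘M_p): M ≅ I[1,2], I[2,2], I[3,3], I[3,4]^3, I[4,4].
μ_θ-semistable layers: μ^(1)=13; μ^(2)=2; μ^(3)=-7/2; μ^(4)=-9

((0, 2, 0, 0); (1, 0, 1, 0); (0, 0, 3, 3); (0, 0, 0, 1))


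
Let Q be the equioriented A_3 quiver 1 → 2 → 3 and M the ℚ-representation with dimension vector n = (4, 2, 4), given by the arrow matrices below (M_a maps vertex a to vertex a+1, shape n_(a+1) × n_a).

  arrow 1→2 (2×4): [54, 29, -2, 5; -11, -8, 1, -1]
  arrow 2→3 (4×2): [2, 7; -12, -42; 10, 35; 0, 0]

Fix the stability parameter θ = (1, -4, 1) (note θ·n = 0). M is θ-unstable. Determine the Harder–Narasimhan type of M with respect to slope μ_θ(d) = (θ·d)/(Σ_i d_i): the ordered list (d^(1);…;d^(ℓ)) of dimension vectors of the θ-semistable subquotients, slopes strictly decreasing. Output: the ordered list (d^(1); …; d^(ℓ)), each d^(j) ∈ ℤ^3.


Via rank(M_{q-1}∘⋯∘M_p): M ≅ I[1,1]^2, I[1,2], I[1,3], I[3,3]^3.
μ_θ-semistable layers: μ^(1)=1; μ^(2)=-3/2

((2, 0, 4); (2, 2, 0))


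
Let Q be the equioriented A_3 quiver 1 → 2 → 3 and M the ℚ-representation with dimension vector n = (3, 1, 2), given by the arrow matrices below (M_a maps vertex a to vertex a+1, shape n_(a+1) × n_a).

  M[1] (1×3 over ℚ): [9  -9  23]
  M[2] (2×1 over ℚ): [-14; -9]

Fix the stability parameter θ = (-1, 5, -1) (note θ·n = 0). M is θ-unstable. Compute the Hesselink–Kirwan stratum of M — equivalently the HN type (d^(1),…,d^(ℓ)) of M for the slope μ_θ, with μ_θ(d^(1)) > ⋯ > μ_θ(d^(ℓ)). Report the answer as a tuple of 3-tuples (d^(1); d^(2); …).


Interval decomposition of M: I[1,1]^2, I[1,3], I[3,3].
HN type (ℓ=2): μ^(1)=2; μ^(2)=-1

((0, 1, 1); (3, 0, 1))


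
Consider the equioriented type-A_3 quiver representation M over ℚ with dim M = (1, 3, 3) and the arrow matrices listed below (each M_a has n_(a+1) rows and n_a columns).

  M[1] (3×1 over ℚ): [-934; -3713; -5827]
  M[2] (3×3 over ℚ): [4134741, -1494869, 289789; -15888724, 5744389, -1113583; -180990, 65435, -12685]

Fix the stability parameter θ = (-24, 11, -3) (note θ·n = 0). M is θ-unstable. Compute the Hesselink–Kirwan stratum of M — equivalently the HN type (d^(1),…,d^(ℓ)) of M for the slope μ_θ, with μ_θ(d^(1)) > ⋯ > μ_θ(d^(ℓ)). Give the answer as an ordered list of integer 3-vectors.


Barcode: M ≅ I[1,2], I[2,3]^2, I[3,3]. HN layers by μ_θ (4 steps, strictly decreasing):
  μ^(1)=11; μ^(2)=4; μ^(3)=-3; μ^(4)=-24

((0, 1, 0); (0, 2, 2); (0, 0, 1); (1, 0, 0))


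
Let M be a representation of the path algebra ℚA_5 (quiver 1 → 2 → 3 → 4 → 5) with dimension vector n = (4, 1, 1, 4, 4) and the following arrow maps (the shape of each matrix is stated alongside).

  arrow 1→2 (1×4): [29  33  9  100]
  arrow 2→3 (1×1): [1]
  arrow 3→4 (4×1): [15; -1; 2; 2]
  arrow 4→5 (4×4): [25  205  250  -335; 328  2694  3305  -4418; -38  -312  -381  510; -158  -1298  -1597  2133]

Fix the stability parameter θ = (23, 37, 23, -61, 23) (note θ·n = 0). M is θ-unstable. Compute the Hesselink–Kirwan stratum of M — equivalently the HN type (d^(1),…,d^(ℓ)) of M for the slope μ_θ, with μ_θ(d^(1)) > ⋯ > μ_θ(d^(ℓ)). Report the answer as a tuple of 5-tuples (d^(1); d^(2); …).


Barcode: M ≅ I[1,1]^3, I[1,4], I[4,5]^3, I[5,5]. HN layers by μ_θ (3 steps, strictly decreasing):
  μ^(1)=23; μ^(2)=11/2; μ^(3)=-61

((3, 0, 0, 0, 4); (1, 1, 1, 1, 0); (0, 0, 0, 3, 0))


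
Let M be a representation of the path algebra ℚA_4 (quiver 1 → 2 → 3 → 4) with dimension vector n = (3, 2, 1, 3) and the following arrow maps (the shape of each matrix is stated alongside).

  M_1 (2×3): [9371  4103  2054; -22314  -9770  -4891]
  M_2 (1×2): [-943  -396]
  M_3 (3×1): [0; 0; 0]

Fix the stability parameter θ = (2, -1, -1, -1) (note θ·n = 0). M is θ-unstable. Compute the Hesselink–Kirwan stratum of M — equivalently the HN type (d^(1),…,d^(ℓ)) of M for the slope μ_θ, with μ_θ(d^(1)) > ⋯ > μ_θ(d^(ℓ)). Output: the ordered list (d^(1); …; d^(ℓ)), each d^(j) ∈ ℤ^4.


Barcode: M ≅ I[1,1], I[1,2], I[1,3], I[4,4]^3. HN layers by μ_θ (4 steps, strictly decreasing):
  μ^(1)=2; μ^(2)=1/2; μ^(3)=0; μ^(4)=-1

((1, 0, 0, 0); (1, 1, 0, 0); (1, 1, 1, 0); (0, 0, 0, 3))


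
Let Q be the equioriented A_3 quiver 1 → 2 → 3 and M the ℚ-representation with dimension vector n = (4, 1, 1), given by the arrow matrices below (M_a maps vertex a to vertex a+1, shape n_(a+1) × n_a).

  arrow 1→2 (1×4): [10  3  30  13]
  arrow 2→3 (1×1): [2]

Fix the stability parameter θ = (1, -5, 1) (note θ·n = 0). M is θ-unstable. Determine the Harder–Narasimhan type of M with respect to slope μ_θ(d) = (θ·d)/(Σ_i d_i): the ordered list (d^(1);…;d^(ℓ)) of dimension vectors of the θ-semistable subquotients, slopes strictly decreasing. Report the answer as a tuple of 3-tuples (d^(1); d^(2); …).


Barcode: M ≅ I[1,1]^3, I[1,3]. HN layers by μ_θ (2 steps, strictly decreasing):
  μ^(1)=1; μ^(2)=-2

((3, 0, 1); (1, 1, 0))


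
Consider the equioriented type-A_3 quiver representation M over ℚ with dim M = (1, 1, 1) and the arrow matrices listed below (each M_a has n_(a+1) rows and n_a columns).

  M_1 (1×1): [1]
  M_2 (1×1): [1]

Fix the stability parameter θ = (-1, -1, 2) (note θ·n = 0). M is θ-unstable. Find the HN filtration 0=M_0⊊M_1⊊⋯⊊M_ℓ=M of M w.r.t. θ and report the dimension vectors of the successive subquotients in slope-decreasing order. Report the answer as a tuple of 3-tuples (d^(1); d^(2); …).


Via rank(M_{q-1}∘⋯∘M_p): M ≅ I[1,3].
μ_θ-semistable layers: μ^(1)=2; μ^(2)=-1

((0, 0, 1); (1, 1, 0))


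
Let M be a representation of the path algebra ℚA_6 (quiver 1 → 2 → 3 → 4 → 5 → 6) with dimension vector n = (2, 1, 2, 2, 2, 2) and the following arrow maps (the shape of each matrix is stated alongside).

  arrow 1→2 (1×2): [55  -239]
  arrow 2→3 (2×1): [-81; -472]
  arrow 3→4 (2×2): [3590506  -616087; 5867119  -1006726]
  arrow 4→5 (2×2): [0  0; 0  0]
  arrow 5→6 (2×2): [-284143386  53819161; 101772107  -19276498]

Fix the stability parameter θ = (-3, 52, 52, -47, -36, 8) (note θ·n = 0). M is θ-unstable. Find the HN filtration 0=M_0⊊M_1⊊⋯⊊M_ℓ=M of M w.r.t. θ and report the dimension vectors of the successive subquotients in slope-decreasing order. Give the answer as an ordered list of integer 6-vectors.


Barcode: M ≅ I[1,1], I[1,4], I[3,4], I[5,6]^2. HN layers by μ_θ (5 steps, strictly decreasing):
  μ^(1)=19; μ^(2)=8; μ^(3)=5/2; μ^(4)=-3; μ^(5)=-36

((0, 1, 1, 1, 0, 0); (0, 0, 0, 0, 0, 2); (0, 0, 1, 1, 0, 0); (2, 0, 0, 0, 0, 0); (0, 0, 0, 0, 2, 0))


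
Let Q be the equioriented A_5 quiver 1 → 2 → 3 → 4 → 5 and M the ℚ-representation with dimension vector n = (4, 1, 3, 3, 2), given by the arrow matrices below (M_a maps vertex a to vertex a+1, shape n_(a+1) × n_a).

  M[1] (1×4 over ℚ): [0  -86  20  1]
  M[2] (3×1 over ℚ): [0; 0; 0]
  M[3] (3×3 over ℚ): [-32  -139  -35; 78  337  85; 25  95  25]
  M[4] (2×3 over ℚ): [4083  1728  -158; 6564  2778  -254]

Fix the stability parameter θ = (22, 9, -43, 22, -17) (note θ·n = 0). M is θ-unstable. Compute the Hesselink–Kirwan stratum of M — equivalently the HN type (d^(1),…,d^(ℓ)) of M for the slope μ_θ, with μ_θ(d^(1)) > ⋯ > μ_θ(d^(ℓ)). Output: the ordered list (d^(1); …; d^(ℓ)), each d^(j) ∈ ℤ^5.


Barcode: M ≅ I[1,1]^3, I[1,2], I[3,3], I[3,5]^2, I[4,4]. HN layers by μ_θ (4 steps, strictly decreasing):
  μ^(1)=22; μ^(2)=31/2; μ^(3)=5/2; μ^(4)=-43

((3, 0, 0, 1, 0); (1, 1, 0, 0, 0); (0, 0, 0, 2, 2); (0, 0, 3, 0, 0))


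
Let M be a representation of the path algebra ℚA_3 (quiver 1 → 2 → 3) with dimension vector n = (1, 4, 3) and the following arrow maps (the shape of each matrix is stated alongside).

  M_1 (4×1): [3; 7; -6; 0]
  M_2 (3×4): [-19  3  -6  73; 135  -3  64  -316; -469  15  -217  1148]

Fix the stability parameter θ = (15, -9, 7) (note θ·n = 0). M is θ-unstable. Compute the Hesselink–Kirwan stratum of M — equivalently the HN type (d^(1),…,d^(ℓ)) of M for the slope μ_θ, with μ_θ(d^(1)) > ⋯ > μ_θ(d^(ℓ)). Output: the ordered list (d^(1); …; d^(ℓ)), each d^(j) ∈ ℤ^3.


Via rank(M_{q-1}∘⋯∘M_p): M ≅ I[1,2], I[2,3]^3.
μ_θ-semistable layers: μ^(1)=7; μ^(2)=3; μ^(3)=-9

((0, 0, 3); (1, 1, 0); (0, 3, 0))


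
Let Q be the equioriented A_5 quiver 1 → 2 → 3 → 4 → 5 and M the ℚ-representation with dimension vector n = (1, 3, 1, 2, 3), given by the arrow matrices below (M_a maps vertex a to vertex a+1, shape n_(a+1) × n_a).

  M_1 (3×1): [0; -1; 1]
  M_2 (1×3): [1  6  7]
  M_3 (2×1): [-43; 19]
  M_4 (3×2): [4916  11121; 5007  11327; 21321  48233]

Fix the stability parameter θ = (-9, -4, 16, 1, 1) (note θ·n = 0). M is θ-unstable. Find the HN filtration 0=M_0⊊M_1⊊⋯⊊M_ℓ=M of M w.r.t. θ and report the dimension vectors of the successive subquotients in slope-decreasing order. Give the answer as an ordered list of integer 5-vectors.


Interval decomposition of M: I[1,5], I[2,2]^2, I[4,5], I[5,5].
HN type (ℓ=4): μ^(1)=6; μ^(2)=1; μ^(3)=-4; μ^(4)=-9

((0, 0, 1, 1, 1); (0, 0, 0, 1, 2); (0, 3, 0, 0, 0); (1, 0, 0, 0, 0))


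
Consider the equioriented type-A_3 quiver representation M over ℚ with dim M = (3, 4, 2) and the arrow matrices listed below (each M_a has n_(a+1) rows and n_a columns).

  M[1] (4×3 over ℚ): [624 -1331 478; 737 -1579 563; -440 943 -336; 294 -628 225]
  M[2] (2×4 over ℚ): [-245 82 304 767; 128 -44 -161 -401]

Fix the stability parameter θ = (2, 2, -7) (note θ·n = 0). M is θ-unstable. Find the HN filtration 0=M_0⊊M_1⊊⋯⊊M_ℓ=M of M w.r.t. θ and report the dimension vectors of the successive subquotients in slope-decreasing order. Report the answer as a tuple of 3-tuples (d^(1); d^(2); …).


Barcode: M ≅ I[1,2], I[1,3]^2, I[2,2]. HN layers by μ_θ (2 steps, strictly decreasing):
  μ^(1)=2; μ^(2)=-1

((1, 2, 0); (2, 2, 2))


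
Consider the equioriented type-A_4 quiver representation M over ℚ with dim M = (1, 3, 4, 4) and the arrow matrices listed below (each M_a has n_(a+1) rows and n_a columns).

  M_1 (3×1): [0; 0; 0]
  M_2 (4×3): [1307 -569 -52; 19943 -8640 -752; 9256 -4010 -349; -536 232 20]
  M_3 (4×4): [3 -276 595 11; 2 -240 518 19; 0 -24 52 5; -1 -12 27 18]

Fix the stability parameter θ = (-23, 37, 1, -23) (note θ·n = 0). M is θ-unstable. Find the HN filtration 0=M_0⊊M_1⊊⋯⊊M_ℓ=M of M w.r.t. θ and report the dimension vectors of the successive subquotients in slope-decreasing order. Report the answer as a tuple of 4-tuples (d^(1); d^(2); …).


Barcode: M ≅ I[1,1], I[2,3]^2, I[2,4], I[3,4], I[4,4]^2. HN layers by μ_θ (4 steps, strictly decreasing):
  μ^(1)=19; μ^(2)=5; μ^(3)=-11; μ^(4)=-23

((0, 2, 2, 0); (0, 1, 1, 1); (0, 0, 1, 1); (1, 0, 0, 2))


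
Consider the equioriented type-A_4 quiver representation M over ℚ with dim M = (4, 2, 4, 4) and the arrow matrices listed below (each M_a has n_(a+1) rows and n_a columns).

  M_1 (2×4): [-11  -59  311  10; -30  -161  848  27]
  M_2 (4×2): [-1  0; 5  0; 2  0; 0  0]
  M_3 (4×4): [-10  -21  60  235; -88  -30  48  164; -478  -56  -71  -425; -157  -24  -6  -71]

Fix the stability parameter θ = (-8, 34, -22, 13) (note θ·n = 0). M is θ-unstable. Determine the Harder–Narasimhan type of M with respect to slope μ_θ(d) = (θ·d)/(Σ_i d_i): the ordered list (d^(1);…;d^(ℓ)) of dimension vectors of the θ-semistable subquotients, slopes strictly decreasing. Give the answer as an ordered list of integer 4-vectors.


Barcode: M ≅ I[1,1]^2, I[1,2], I[1,4], I[3,4]^3. HN layers by μ_θ (5 steps, strictly decreasing):
  μ^(1)=34; μ^(2)=13; μ^(3)=6; μ^(4)=-8; μ^(5)=-22

((0, 1, 0, 0); (0, 0, 0, 4); (0, 1, 1, 0); (4, 0, 0, 0); (0, 0, 3, 0))


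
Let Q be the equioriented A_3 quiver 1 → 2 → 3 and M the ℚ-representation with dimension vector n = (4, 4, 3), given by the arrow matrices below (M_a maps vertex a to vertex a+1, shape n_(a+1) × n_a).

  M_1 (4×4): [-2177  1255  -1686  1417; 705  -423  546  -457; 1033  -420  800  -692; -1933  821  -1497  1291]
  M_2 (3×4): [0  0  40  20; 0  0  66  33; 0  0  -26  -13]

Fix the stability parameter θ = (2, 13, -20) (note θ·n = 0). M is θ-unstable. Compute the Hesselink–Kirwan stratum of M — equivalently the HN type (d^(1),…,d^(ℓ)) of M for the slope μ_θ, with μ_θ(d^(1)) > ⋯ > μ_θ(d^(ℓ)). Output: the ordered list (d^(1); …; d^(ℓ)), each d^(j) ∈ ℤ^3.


Barcode: M ≅ I[1,1], I[1,2]^2, I[1,3], I[2,2], I[3,3]^2. HN layers by μ_θ (4 steps, strictly decreasing):
  μ^(1)=13; μ^(2)=2; μ^(3)=-5/3; μ^(4)=-20

((0, 3, 0); (3, 0, 0); (1, 1, 1); (0, 0, 2))


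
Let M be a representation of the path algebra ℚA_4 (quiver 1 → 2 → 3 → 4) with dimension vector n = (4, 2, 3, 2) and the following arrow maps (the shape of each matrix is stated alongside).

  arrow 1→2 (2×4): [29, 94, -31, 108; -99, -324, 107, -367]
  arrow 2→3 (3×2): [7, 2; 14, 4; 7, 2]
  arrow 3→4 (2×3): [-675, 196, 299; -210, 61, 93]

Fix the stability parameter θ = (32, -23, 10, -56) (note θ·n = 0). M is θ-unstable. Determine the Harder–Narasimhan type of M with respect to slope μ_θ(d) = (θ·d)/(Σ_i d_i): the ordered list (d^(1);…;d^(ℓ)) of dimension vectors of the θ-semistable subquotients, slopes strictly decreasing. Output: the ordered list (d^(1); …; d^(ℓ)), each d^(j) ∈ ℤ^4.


Interval decomposition of M: I[1,1]^2, I[1,2], I[1,4], I[3,3], I[3,4].
HN type (ℓ=5): μ^(1)=32; μ^(2)=10; μ^(3)=9/2; μ^(4)=-37/4; μ^(5)=-23

((2, 0, 0, 0); (0, 0, 1, 0); (1, 1, 0, 0); (1, 1, 1, 1); (0, 0, 1, 1))


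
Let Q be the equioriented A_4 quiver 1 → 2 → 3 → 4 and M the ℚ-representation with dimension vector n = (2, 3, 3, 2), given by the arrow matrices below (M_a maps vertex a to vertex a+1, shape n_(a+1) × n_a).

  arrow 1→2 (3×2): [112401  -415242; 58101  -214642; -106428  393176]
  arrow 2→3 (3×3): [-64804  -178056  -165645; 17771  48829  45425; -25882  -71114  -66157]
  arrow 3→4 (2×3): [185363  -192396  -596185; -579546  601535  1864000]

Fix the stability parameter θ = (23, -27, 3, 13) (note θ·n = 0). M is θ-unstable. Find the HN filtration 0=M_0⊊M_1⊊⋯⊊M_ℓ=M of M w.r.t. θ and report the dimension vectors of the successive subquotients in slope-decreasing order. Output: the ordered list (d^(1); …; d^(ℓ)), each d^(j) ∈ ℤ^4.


Via rank(M_{q-1}∘⋯∘M_p): M ≅ I[1,1], I[1,2], I[2,3], I[2,4], I[3,4].
μ_θ-semistable layers: μ^(1)=23; μ^(2)=13; μ^(3)=3; μ^(4)=-2; μ^(5)=-27

((1, 0, 0, 0); (0, 0, 0, 2); (0, 0, 3, 0); (1, 1, 0, 0); (0, 2, 0, 0))


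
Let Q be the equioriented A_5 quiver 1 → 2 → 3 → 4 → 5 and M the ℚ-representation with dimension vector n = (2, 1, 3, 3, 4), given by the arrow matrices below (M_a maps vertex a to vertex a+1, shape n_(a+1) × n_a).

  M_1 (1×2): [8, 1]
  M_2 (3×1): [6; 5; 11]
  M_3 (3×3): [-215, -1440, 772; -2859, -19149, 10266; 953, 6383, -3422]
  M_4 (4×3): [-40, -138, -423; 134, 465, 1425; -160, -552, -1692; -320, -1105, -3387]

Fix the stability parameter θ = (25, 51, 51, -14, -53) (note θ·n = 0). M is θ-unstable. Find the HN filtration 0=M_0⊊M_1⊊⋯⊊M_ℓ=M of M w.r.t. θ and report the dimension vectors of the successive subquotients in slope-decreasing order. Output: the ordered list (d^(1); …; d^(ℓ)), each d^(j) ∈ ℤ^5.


Barcode: M ≅ I[1,1], I[1,5], I[3,3], I[3,5], I[4,5], I[5,5]. HN layers by μ_θ (6 steps, strictly decreasing):
  μ^(1)=51; μ^(2)=25; μ^(3)=12; μ^(4)=-16/3; μ^(5)=-67/2; μ^(6)=-53

((0, 0, 1, 0, 0); (1, 0, 0, 0, 0); (1, 1, 1, 1, 1); (0, 0, 1, 1, 1); (0, 0, 0, 1, 1); (0, 0, 0, 0, 1))


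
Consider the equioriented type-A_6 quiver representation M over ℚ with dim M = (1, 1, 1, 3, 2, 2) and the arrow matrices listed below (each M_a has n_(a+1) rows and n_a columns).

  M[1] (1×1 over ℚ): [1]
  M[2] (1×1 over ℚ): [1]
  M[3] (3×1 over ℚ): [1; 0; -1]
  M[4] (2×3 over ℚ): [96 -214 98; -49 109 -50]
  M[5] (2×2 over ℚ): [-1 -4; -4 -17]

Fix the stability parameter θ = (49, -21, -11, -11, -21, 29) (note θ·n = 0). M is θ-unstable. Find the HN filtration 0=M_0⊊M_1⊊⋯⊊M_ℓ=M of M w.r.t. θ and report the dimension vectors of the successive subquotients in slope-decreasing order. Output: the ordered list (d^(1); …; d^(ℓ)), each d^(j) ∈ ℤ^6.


Via rank(M_{q-1}∘⋯∘M_p): M ≅ I[1,6], I[4,4], I[4,6].
μ_θ-semistable layers: μ^(1)=29; μ^(2)=-3; μ^(3)=-11; μ^(4)=-16

((0, 0, 0, 0, 0, 2); (1, 1, 1, 1, 1, 0); (0, 0, 0, 1, 0, 0); (0, 0, 0, 1, 1, 0))


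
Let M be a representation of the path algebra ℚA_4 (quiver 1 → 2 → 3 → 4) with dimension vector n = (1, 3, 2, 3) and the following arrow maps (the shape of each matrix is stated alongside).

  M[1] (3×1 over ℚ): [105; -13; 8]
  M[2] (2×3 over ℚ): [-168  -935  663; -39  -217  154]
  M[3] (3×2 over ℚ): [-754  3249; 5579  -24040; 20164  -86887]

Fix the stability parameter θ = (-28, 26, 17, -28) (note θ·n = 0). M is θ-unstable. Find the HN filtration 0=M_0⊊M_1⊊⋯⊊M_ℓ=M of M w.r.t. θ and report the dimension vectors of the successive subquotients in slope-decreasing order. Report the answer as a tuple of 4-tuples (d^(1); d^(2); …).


Via rank(M_{q-1}∘⋯∘M_p): M ≅ I[1,4], I[2,2], I[2,4], I[4,4].
μ_θ-semistable layers: μ^(1)=26; μ^(2)=5; μ^(3)=-28

((0, 1, 0, 0); (0, 2, 2, 2); (1, 0, 0, 1))


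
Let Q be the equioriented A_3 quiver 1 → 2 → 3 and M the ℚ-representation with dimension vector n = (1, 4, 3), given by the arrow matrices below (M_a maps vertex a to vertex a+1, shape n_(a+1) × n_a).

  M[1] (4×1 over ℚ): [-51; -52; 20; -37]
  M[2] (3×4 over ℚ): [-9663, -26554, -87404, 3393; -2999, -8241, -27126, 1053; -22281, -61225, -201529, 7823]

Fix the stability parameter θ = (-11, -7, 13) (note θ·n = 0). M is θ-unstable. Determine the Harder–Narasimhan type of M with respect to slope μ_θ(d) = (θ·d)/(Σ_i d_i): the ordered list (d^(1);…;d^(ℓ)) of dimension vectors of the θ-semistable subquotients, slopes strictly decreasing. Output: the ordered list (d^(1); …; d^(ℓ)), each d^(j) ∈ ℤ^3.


Via rank(M_{q-1}∘⋯∘M_p): M ≅ I[1,2], I[2,3]^3.
μ_θ-semistable layers: μ^(1)=13; μ^(2)=-7; μ^(3)=-11

((0, 0, 3); (0, 4, 0); (1, 0, 0))


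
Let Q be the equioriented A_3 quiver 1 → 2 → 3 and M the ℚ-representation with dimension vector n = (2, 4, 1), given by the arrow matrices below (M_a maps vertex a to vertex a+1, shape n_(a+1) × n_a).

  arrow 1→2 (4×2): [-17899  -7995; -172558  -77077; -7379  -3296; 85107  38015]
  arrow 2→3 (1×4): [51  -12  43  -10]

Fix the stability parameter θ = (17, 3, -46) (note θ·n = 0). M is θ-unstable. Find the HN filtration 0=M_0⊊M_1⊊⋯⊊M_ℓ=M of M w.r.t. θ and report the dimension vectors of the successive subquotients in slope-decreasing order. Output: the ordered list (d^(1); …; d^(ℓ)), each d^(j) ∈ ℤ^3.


Via rank(M_{q-1}∘⋯∘M_p): M ≅ I[1,2], I[1,3], I[2,2]^2.
μ_θ-semistable layers: μ^(1)=10; μ^(2)=3; μ^(3)=-26/3

((1, 1, 0); (0, 2, 0); (1, 1, 1))


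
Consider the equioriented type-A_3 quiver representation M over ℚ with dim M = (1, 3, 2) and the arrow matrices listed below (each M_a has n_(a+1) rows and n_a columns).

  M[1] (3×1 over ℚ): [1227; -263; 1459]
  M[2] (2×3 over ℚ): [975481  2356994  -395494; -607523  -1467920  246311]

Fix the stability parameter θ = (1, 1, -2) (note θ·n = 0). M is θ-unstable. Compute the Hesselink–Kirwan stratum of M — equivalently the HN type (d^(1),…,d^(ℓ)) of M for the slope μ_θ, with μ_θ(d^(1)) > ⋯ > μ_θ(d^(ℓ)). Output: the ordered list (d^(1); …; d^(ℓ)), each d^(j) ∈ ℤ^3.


Interval decomposition of M: I[1,3], I[2,2], I[2,3].
HN type (ℓ=3): μ^(1)=1; μ^(2)=0; μ^(3)=-1/2

((0, 1, 0); (1, 1, 1); (0, 1, 1))


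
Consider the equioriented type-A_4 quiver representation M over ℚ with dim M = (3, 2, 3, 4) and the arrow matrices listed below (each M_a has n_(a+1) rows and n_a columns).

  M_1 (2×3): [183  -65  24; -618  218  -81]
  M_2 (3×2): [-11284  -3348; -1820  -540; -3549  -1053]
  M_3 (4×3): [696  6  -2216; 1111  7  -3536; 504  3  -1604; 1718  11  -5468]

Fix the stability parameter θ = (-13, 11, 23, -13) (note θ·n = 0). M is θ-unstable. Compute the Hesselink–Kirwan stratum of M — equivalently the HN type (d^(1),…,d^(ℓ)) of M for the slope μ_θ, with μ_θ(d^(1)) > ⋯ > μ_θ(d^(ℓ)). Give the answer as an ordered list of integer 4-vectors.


Interval decomposition of M: I[1,1], I[1,2], I[1,3], I[3,4]^2, I[4,4]^2.
HN type (ℓ=4): μ^(1)=23; μ^(2)=11; μ^(3)=5; μ^(4)=-13

((0, 0, 1, 0); (0, 2, 0, 0); (0, 0, 2, 2); (3, 0, 0, 2))


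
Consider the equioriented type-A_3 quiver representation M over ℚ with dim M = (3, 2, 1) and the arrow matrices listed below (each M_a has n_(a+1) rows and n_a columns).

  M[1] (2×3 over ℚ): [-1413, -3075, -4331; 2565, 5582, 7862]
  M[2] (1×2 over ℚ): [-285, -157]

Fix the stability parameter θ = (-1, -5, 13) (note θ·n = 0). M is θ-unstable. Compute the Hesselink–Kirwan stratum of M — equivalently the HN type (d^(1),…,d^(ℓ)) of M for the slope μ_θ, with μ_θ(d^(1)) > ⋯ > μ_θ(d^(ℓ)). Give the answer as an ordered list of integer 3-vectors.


Via rank(M_{q-1}∘⋯∘M_p): M ≅ I[1,1], I[1,2], I[1,3].
μ_θ-semistable layers: μ^(1)=13; μ^(2)=-1; μ^(3)=-3

((0, 0, 1); (1, 0, 0); (2, 2, 0))


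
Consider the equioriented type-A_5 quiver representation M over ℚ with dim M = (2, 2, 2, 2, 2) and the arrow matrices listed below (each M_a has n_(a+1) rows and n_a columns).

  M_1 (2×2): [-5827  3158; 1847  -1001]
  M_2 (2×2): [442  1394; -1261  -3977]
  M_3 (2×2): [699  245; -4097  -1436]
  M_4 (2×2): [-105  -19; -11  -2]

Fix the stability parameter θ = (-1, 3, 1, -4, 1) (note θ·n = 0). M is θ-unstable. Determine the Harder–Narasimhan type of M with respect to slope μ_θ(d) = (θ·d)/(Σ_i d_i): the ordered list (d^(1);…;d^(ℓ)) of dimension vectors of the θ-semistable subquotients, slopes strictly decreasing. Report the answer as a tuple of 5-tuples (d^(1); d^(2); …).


Interval decomposition of M: I[1,2], I[1,5], I[3,5].
HN type (ℓ=5): μ^(1)=3; μ^(2)=1; μ^(3)=0; μ^(4)=-1; μ^(5)=-3/2

((0, 1, 0, 0, 0); (0, 0, 0, 0, 2); (0, 1, 1, 1, 0); (2, 0, 0, 0, 0); (0, 0, 1, 1, 0))


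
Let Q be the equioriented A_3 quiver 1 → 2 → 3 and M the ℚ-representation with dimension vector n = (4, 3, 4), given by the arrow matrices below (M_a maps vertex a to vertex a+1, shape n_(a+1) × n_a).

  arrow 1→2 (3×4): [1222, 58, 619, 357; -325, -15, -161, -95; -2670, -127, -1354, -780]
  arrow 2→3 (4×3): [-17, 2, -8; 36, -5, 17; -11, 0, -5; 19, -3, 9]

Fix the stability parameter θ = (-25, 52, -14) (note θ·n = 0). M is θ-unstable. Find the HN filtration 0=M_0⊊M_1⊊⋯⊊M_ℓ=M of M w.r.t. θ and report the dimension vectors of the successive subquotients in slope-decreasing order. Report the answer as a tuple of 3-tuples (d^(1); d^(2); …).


Barcode: M ≅ I[1,1], I[1,3]^3, I[3,3]. HN layers by μ_θ (3 steps, strictly decreasing):
  μ^(1)=19; μ^(2)=-14; μ^(3)=-25

((0, 3, 3); (0, 0, 1); (4, 0, 0))
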